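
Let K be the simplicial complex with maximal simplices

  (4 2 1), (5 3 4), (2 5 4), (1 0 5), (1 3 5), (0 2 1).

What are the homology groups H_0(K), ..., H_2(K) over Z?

Order the vertices as 0 < 1 < 2 < 3 < 4 < 5. Listing each simplex with vertices in this order, K has dimension 2 with simplices:

  0-simplices (6): [0], [1], [2], [3], [4], [5]
  1-simplices (12): [0,1], [0,2], [0,5], [1,2], [1,3], [1,4], [1,5], [2,4], [2,5], [3,4], [3,5], [4,5]
  2-simplices (6): [0,1,2], [0,1,5], [1,2,4], [1,3,5], [2,4,5], [3,4,5]

Hence C_0 ≅ Z^6, C_1 ≅ Z^12, C_2 ≅ Z^6.

∂_1: C_1 → C_0 sends each edge [p,q] (with p < q) to q − p. For instance
  ∂[0,1] = [1] − [0].
The 6×12 boundary matrix has rank 5 and Smith normal form diag(1,1,1,1,1).

∂_2: C_2 → C_1 acts by ∂[p,q,r] = [q,r] − [p,r] + [p,q]. For instance
  ∂[3,4,5] = [4,5] − [3,5] + [3,4],
  ∂[0,1,5] = [1,5] − [0,5] + [0,1].
This gives a 12×6 integer matrix of rank 6; reducing to Smith normal form yields diagonal entries (1,1,1,1,1,1).

Now H_k = ker ∂_k / im ∂_{k+1}, so:

  H_0: rank C_0 − rank ∂_1 = 6 − 5 = 1, and the invariant factors of ∂_1 are all 1, so H_0 ≅ Z.
  H_1: rank ker ∂_1 − rank ∂_2 = (12 − 5) − 6 = 1, and the invariant factors of ∂_2 are all 1, so H_1 ≅ Z.
  H_2: rank ker ∂_2 − rank ∂_3 = (6 − 6) − 0 = 0, and there is no ∂_3, so H_2 ≅ 0.

As a check, the Euler characteristic is 6 − 12 + 6 = 0, which agrees with 1 − 1 + 0 = 0.

H_0 ≅ Z,  H_1 ≅ Z,  H_2 = 0.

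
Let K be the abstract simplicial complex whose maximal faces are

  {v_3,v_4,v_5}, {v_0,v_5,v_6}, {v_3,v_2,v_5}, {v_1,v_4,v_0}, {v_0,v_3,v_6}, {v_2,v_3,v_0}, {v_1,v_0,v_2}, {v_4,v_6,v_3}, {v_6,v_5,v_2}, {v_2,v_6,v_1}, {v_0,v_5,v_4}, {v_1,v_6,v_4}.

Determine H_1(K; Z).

We work with the vertex ordering v_0 < v_1 < v_2 < v_3 < v_4 < v_5 < v_6. The simplices of K, each written with vertices in increasing order, are:

  0-simplices (7): [v_0], [v_1], [v_2], [v_3], [v_4], [v_5], [v_6]
  1-simplices (18): (18 of them)
  2-simplices (12): (12 of them)

giving chain groups C_0 ≅ Z^7, C_1 ≅ Z^18, C_2 ≅ Z^12.

∂_1: C_1 → C_0 maps an edge to its endpoints' difference, ∂[p,q] = q − p. For instance
  ∂[v_0,v_2] = [v_2] − [v_0].
The resulting 7×18 matrix has rank 6, and its Smith normal form has invariant factors (1,1,1,1,1,1).

∂_2: C_2 → C_1 sends each 2-simplex [p,q,r] to [q,r] − [p,r] + [p,q]. For instance
  ∂[v_0,v_4,v_5] = [v_4,v_5] − [v_0,v_5] + [v_0,v_4],
  ∂[v_0,v_3,v_6] = [v_3,v_6] − [v_0,v_6] + [v_0,v_3].
As a 18×12 matrix over Z this has rank 12, with invariant factors (1,1,1,1,1,1,1,1,1,1,1,2).

Computing H_k = (kernel of ∂_k) / (image of ∂_{k+1}):

  H_1: rank ker ∂_1 − rank ∂_2 = (18 − 6) − 12 = 0, and ∂_2 has invariant factor 2 > 1, so H_1 ≅ Z/2Z.

(K is a triangulation of the real projective plane RP^2.)

H_1 ≅ Z/2Z.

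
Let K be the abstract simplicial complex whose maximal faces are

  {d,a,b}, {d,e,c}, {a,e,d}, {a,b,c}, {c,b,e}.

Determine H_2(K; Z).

H_2 = 0.

Fix the vertex order a < b < c < d < e and write every simplex with vertices in increasing order. Then dim K = 2 and the simplices of K are:

  0-simplices (5): a, b, c, d, e
  1-simplices (10): ab, ac, ad, ae, bc, bd, be, cd, ce, de
  2-simplices (5): abc, abd, ade, bce, cde

so the chain groups are C_0 ≅ Z^5, C_1 ≅ Z^10, C_2 ≅ Z^5.

The boundary map ∂_1: C_1 → C_0 maps an edge to its endpoints' difference, ∂[p,q] = q − p.
The 5×10 boundary matrix has rank 4 and Smith normal form diag(1,1,1,1).

∂_2: C_2 → C_1 sends each 2-simplex [p,q,r] to [q,r] − [p,r] + [p,q]. For instance
  ∂ade = de − ae + ad,
  ∂abc = bc − ac + ab.
As a 10×5 matrix over Z this has rank 5, with invariant factors (1,1,1,1,1).

Now H_k = ker ∂_k / im ∂_{k+1}, so:

  H_2: rank ker ∂_2 − rank ∂_3 = (5 − 5) − 0 = 0, and there is no ∂_3, so H_2 = 0.

(K is a triangulation of the Möbius band.)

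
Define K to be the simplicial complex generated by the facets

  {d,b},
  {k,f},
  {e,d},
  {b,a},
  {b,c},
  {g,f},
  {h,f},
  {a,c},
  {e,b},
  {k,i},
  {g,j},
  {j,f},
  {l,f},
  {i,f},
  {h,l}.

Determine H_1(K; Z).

Order the vertices as a < b < c < d < e < f < g < h < i < j < k < l. Listing each simplex with vertices in this order, K has dimension 1 with simplices:

  0-simplices (12): a, b, c, d, e, f, g, h, i, j, k, l
  1-simplices (15): ab, ac, bc, bd, be, de, fg, fh, fi, fj, fk, fl, gj, hl, ik

Hence C_0 ≅ Z^12, C_1 ≅ Z^15.

∂_1: C_1 → C_0 maps an edge to its endpoints' difference, ∂[p,q] = q − p. For instance
  ∂ab = b − a.
The resulting 12×15 matrix has rank 10, and its Smith normal form has invariant factors (1,1,1,1,1,1,1,1,1,1).

Reading off H_k = ker ∂_k / im ∂_{k+1}:

  H_1: rank ker ∂_1 − rank ∂_2 = (15 − 10) − 0 = 5, and there is no ∂_2, so H_1 = Z^5.

H_1 ≅ Z^5.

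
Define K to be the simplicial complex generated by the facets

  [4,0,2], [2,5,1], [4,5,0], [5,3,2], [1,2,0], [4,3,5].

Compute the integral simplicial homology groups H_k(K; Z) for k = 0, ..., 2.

Order the vertices as 0 < 1 < 2 < 3 < 4 < 5. Listing each simplex with vertices in this order, K has dimension 2 with simplices:

  0-simplices (6): [0], [1], [2], [3], [4], [5]
  1-simplices (12): [0,1], [0,2], [0,4], [0,5], [1,2], [1,5], [2,3], [2,4], [2,5], [3,4], [3,5], [4,5]
  2-simplices (6): [0,1,2], [0,2,4], [0,4,5], [1,2,5], [2,3,5], [3,4,5]

giving chain groups C_0 ≅ Z^6, C_1 ≅ Z^12, C_2 ≅ Z^6.

Boundary ∂_1: C_1 → C_0 maps an edge to its endpoints' difference, ∂[p,q] = q − p. For instance
  ∂[1,5] = [5] − [1].
This gives a 6×12 integer matrix of rank 5; reducing to Smith normal form yields diagonal entries (1,1,1,1,1).

∂_2: C_2 → C_1 sends each 2-simplex [p,q,r] to [q,r] − [p,r] + [p,q]. For instance
  ∂[3,4,5] = [4,5] − [3,5] + [3,4],
  ∂[1,2,5] = [2,5] − [1,5] + [1,2].
As a 12×6 matrix over Z this has rank 6, with invariant factors (1,1,1,1,1,1).

Reading off H_k = ker ∂_k / im ∂_{k+1}:

  H_0: rank C_0 − rank ∂_1 = 6 − 5 = 1, and the invariant factors of ∂_1 are all 1, so H_0 = Z.
  H_1: rank ker ∂_1 − rank ∂_2 = (12 − 5) − 6 = 1, and the invariant factors of ∂_2 are all 1, so H_1 = Z.
  H_2: rank ker ∂_2 − rank ∂_3 = (6 − 6) − 0 = 0, and there is no ∂_3, so H_2 = 0.

H_0 = Z,  H_1 = Z,  H_2 = 0.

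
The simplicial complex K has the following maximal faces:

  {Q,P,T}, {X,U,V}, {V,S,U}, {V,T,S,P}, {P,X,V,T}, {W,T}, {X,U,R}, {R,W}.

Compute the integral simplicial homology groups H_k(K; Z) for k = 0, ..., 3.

H_0 ≅ Z,  H_1 ≅ Z,  H_2 = 0,  H_3 = 0.

Fix the vertex order P < Q < R < S < T < U < V < W < X and write every simplex with vertices in increasing order. Then dim K = 3 and the simplices of K are:

  0-simplices (9): P, Q, R, S, T, U, V, W, X
  1-simplices (18): PQ, PS, PT, PV, PX, QT, RU, RW, RX, ST, SU, SV, TV, TW, TX, UV, UX, VX
  2-simplices (11): PQT, PST, PSV, PTV, PTX, PVX, RUX, STV, SUV, TVX, UVX
  3-simplices (2): PSTV, PTVX

Hence C_0 ≅ Z^9, C_1 ≅ Z^18, C_2 ≅ Z^11, C_3 ≅ Z^2.

Boundary ∂_1: C_1 → C_0 maps an edge to its endpoints' difference, ∂[p,q] = q − p. For instance
  ∂VX = X − V.
The 9×18 boundary matrix has rank 8 and Smith normal form diag(1,1,1,1,1,1,1,1).

∂_2: C_2 → C_1 sends each 2-simplex [p,q,r] to [q,r] − [p,r] + [p,q]. For instance
  ∂PST = ST − PT + PS,
  ∂RUX = UX − RX + RU.
The resulting 18×11 matrix has rank 9, and its Smith normal form has invariant factors (1,1,1,1,1,1,1,1,1).

∂_3: C_3 → C_2 sends each 3-simplex σ to the alternating sum Σ_i (−1)^i (σ with its i-th vertex removed). For instance
  ∂PTVX = TVX − PVX + PTX − PTV,
  ∂PSTV = STV − PTV + PSV − PST.
This gives a 11×2 integer matrix of rank 2; reducing to Smith normal form yields diagonal entries (1,1).

From H_k ≅ ker(∂_k) / im(∂_{k+1}) we obtain:

  H_0: rank C_0 − rank ∂_1 = 9 − 8 = 1, and the invariant factors of ∂_1 are all 1, so H_0 = Z.
  H_1: rank ker ∂_1 − rank ∂_2 = (18 − 8) − 9 = 1, and the invariant factors of ∂_2 are all 1, so H_1 = Z.
  H_2: rank ker ∂_2 − rank ∂_3 = (11 − 9) − 2 = 0, and the invariant factors of ∂_3 are all 1, so H_2 = 0.
  H_3: rank ker ∂_3 − rank ∂_4 = (2 − 2) − 0 = 0, and there is no ∂_4, so H_3 = 0.

As a check, the Euler characteristic is 9 − 18 + 11 − 2 = 0, which agrees with 1 − 1 + 0 − 0 = 0.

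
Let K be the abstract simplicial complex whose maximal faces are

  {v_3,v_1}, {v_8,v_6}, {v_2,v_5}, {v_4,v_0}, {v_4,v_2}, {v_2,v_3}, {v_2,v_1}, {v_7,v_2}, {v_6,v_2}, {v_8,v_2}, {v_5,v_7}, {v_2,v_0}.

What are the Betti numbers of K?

b_0 = 1, b_1 = 4.

K has 9 vertices, 12 edges.
rank ∂_0 = 0, rank ∂_1 = 8 ⇒ b_0 = 9 − 0 − 8 = 1; all invariant factors of ∂_1 are 1 so no torsion. So H_0 ≅ Z.
rank ∂_1 = 8, rank ∂_2 = 0 ⇒ b_1 = 12 − 8 − 0 = 4. So H_1 ≅ Z^4.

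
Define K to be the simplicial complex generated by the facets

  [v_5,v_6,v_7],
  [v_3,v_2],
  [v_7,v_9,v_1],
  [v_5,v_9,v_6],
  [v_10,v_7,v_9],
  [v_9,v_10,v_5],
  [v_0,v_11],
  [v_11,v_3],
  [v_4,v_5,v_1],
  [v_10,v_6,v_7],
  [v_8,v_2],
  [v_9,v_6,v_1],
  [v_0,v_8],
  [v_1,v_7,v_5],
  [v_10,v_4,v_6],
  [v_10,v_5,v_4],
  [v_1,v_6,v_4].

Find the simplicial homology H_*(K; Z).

H_0 = Z^2,  H_1 = Z ⊕ Z_2,  H_2 = 0.

K has 12 vertices, 23 edges, 12 triangles.
rank ∂_0 = 0, rank ∂_1 = 10 ⇒ b_0 = 12 − 0 − 10 = 2; all invariant factors of ∂_1 are 1 so no torsion. So H_0 ≅ Z^2.
rank ∂_1 = 10, rank ∂_2 = 12 ⇒ b_1 = 23 − 10 − 12 = 1; ∂_2 has invariant factor(s) [2] giving torsion. So H_1 ≅ Z ⊕ Z_2.
rank ∂_2 = 12, rank ∂_3 = 0 ⇒ b_2 = 12 − 12 − 0 = 0. So H_2 ≅ 0.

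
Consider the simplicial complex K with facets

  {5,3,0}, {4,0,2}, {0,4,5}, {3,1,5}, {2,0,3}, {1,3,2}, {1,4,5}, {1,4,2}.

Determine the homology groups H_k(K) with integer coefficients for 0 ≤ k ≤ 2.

H_0 = Z,  H_1 = 0,  H_2 = Z.

Fix the vertex order 0 < 1 < 2 < 3 < 4 < 5 and write every simplex with vertices in increasing order. Then dim K = 2 and the simplices of K are:

  0-simplices (6): [0], [1], [2], [3], [4], [5]
  1-simplices (12): [0,2], [0,3], [0,4], [0,5], [1,2], [1,3], [1,4], [1,5], [2,3], [2,4], [3,5], [4,5]
  2-simplices (8): [0,2,3], [0,2,4], [0,3,5], [0,4,5], [1,2,3], [1,2,4], [1,3,5], [1,4,5]

so the chain groups are C_0 ≅ Z^6, C_1 ≅ Z^12, C_2 ≅ Z^8.

The boundary map ∂_1: C_1 → C_0 maps an edge to its endpoints' difference, ∂[p,q] = q − p. For instance
  ∂[0,4] = [4] − [0].
The resulting 6×12 matrix has rank 5, and its Smith normal form has invariant factors (1,1,1,1,1).

The boundary map ∂_2: C_2 → C_1 acts by ∂[p,q,r] = [q,r] − [p,r] + [p,q]. For instance
  ∂[1,3,5] = [3,5] − [1,5] + [1,3],
  ∂[1,2,3] = [2,3] − [1,3] + [1,2].
The resulting 12×8 matrix has rank 7, and its Smith normal form has invariant factors (1,1,1,1,1,1,1).

From H_k ≅ ker(∂_k) / im(∂_{k+1}) we obtain:

  H_0: rank C_0 − rank ∂_1 = 6 − 5 = 1, and the invariant factors of ∂_1 are all 1, so H_0 = Z.
  H_1: rank ker ∂_1 − rank ∂_2 = (12 − 5) − 7 = 0, and the invariant factors of ∂_2 are all 1, so H_1 = 0.
  H_2: rank ker ∂_2 − rank ∂_3 = (8 − 7) − 0 = 1, and there is no ∂_3, so H_2 = Z.

As a check, the Euler characteristic is 6 − 12 + 8 = 2, which agrees with 1 − 0 + 1 = 2.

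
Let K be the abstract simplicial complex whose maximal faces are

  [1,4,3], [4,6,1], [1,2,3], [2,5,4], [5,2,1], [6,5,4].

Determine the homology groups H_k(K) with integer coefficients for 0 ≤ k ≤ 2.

Order the vertices as 1 < 2 < 3 < 4 < 5 < 6. Listing each simplex with vertices in this order, K has dimension 2 with simplices:

  0-simplices (6): [1], [2], [3], [4], [5], [6]
  1-simplices (12): [1,2], [1,3], [1,4], [1,5], [1,6], [2,3], [2,4], [2,5], [3,4], [4,5], [4,6], [5,6]
  2-simplices (6): [1,2,3], [1,2,5], [1,3,4], [1,4,6], [2,4,5], [4,5,6]

giving chain groups C_0 ≅ Z^6, C_1 ≅ Z^12, C_2 ≅ Z^6.

∂_1: C_1 → C_0 maps an edge to its endpoints' difference, ∂[p,q] = q − p. For instance
  ∂[1,6] = [6] − [1].
This gives a 6×12 integer matrix of rank 5; reducing to Smith normal form yields diagonal entries (1,1,1,1,1).

Boundary ∂_2: C_2 → C_1 acts by ∂[p,q,r] = [q,r] − [p,r] + [p,q]. For instance
  ∂[1,2,5] = [2,5] − [1,5] + [1,2],
  ∂[1,3,4] = [3,4] − [1,4] + [1,3].
The resulting 12×6 matrix has rank 6, and its Smith normal form has invariant factors (1,1,1,1,1,1).

Now H_k = ker ∂_k / im ∂_{k+1}, so:

  H_0: rank C_0 − rank ∂_1 = 6 − 5 = 1, and the invariant factors of ∂_1 are all 1, so H_0 ≅ Z.
  H_1: rank ker ∂_1 − rank ∂_2 = (12 − 5) − 6 = 1, and the invariant factors of ∂_2 are all 1, so H_1 ≅ Z.
  H_2: rank ker ∂_2 − rank ∂_3 = (6 − 6) − 0 = 0, and there is no ∂_3, so H_2 ≅ 0.

(K is a triangulation of the cylinder S^1 x I.)

H_0 ≅ Z,  H_1 ≅ Z,  H_2 = 0.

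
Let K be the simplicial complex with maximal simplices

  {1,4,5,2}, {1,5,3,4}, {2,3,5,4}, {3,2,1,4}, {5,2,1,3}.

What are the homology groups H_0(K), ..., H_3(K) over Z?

Take the total order 1 < 2 < 3 < 4 < 5 on the vertex set. Then K (dimension 3) consists of the simplices:

  0-simplices (5): [1], [2], [3], [4], [5]
  1-simplices (10): [1,2], [1,3], [1,4], [1,5], [2,3], [2,4], [2,5], [3,4], [3,5], [4,5]
  2-simplices (10): [1,2,3], [1,2,4], [1,2,5], [1,3,4], [1,3,5], [1,4,5], [2,3,4], [2,3,5], [2,4,5], [3,4,5]
  3-simplices (5): [1,2,3,4], [1,2,3,5], [1,2,4,5], [1,3,4,5], [2,3,4,5]

Hence C_0 ≅ Z^5, C_1 ≅ Z^10, C_2 ≅ Z^10, C_3 ≅ Z^5.

The boundary map ∂_1: C_1 → C_0 maps an edge to its endpoints' difference, ∂[p,q] = q − p. For instance
  ∂[4,5] = [5] − [4].
As a 5×10 matrix over Z this has rank 4, with invariant factors (1,1,1,1).

∂_2: C_2 → C_1 maps a triangle to the signed sum of its edges. For instance
  ∂[2,4,5] = [4,5] − [2,5] + [2,4],
  ∂[1,2,3] = [2,3] − [1,3] + [1,2].
The resulting 10×10 matrix has rank 6, and its Smith normal form has invariant factors (1,1,1,1,1,1).

The boundary map ∂_3: C_3 → C_2 sends each 3-simplex σ to the alternating sum Σ_i (−1)^i (σ with its i-th vertex removed). For instance
  ∂[2,3,4,5] = [3,4,5] − [2,4,5] + [2,3,5] − [2,3,4],
  ∂[1,2,4,5] = [2,4,5] − [1,4,5] + [1,2,5] − [1,2,4].
As a 10×5 matrix over Z this has rank 4, with invariant factors (1,1,1,1).

Computing H_k = (kernel of ∂_k) / (image of ∂_{k+1}):

  H_0: rank C_0 − rank ∂_1 = 5 − 4 = 1, and the invariant factors of ∂_1 are all 1, so H_0 ≅ Z.
  H_1: rank ker ∂_1 − rank ∂_2 = (10 − 4) − 6 = 0, and the invariant factors of ∂_2 are all 1, so H_1 ≅ 0.
  H_2: rank ker ∂_2 − rank ∂_3 = (10 − 6) − 4 = 0, and the invariant factors of ∂_3 are all 1, so H_2 ≅ 0.
  H_3: rank ker ∂_3 − rank ∂_4 = (5 − 4) − 0 = 1, and there is no ∂_4, so H_3 ≅ Z.

As a check, the Euler characteristic is 5 − 10 + 10 − 5 = 0, which agrees with 1 − 0 + 0 − 1 = 0.
(K is a triangulation of the 3-sphere S^3.)

H_0 ≅ Z,  H_1 = 0,  H_2 = 0,  H_3 ≅ Z.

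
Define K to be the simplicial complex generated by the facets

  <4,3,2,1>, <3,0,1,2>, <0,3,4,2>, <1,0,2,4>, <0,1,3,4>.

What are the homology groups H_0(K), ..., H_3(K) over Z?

H_0 = Z,  H_1 = 0,  H_2 = 0,  H_3 = Z.

Take the total order 0 < 1 < 2 < 3 < 4 on the vertex set. Then K (dimension 3) consists of the simplices:

  0-simplices (5): [0], [1], [2], [3], [4]
  1-simplices (10): [0,1], [0,2], [0,3], [0,4], [1,2], [1,3], [1,4], [2,3], [2,4], [3,4]
  2-simplices (10): [0,1,2], [0,1,3], [0,1,4], [0,2,3], [0,2,4], [0,3,4], [1,2,3], [1,2,4], [1,3,4], [2,3,4]
  3-simplices (5): [0,1,2,3], [0,1,2,4], [0,1,3,4], [0,2,3,4], [1,2,3,4]

so the chain groups are C_0 ≅ Z^5, C_1 ≅ Z^10, C_2 ≅ Z^10, C_3 ≅ Z^5.

The boundary map ∂_1: C_1 → C_0 sends each edge [p,q] (with p < q) to q − p. For instance
  ∂[1,4] = [4] − [1].
The resulting 5×10 matrix has rank 4, and its Smith normal form has invariant factors (1,1,1,1).

Boundary ∂_2: C_2 → C_1 acts by ∂[p,q,r] = [q,r] − [p,r] + [p,q]. For instance
  ∂[1,3,4] = [3,4] − [1,4] + [1,3],
  ∂[2,3,4] = [3,4] − [2,4] + [2,3].
The resulting 10×10 matrix has rank 6, and its Smith normal form has invariant factors (1,1,1,1,1,1).

The boundary map ∂_3: C_3 → C_2 sends each 3-simplex σ to the alternating sum Σ_i (−1)^i (σ with its i-th vertex removed). For instance
  ∂[0,1,2,4] = [1,2,4] − [0,2,4] + [0,1,4] − [0,1,2],
  ∂[0,1,2,3] = [1,2,3] − [0,2,3] + [0,1,3] − [0,1,2].
The 10×5 boundary matrix has rank 4 and Smith normal form diag(1,1,1,1).

Reading off H_k = ker ∂_k / im ∂_{k+1}:

  H_0: rank C_0 − rank ∂_1 = 5 − 4 = 1, and the invariant factors of ∂_1 are all 1, so H_0 ≅ Z.
  H_1: rank ker ∂_1 − rank ∂_2 = (10 − 4) − 6 = 0, and the invariant factors of ∂_2 are all 1, so H_1 ≅ 0.
  H_2: rank ker ∂_2 − rank ∂_3 = (10 − 6) − 4 = 0, and the invariant factors of ∂_3 are all 1, so H_2 ≅ 0.
  H_3: rank ker ∂_3 − rank ∂_4 = (5 − 4) − 0 = 1, and there is no ∂_4, so H_3 ≅ Z.

As a check, the Euler characteristic is 5 − 10 + 10 − 5 = 0, which agrees with 1 − 0 + 0 − 1 = 0.
(K is a triangulation of the 3-sphere S^3.)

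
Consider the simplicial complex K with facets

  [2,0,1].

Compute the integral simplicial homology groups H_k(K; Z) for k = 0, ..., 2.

H_0 ≅ Z,  H_1 = 0,  H_2 = 0.

We work with the vertex ordering 0 < 1 < 2. The simplices of K, each written with vertices in increasing order, are:

  0-simplices (3): [0], [1], [2]
  1-simplices (3): [0,1], [0,2], [1,2]
  2-simplices (1): [0,1,2]

giving chain groups C_0 ≅ Z^3, C_1 ≅ Z^3, C_2 ≅ Z^1.

The boundary map ∂_1: C_1 → C_0 is given by ∂[p,q] = [q] − [p].
The 3×3 boundary matrix has rank 2 and Smith normal form diag(1,1).

The boundary map ∂_2: C_2 → C_1 sends each 2-simplex [p,q,r] to [q,r] − [p,r] + [p,q]. For instance
  ∂[0,1,2] = [1,2] − [0,2] + [0,1].
As a 3×1 matrix over Z this has rank 1, with invariant factors (1).

Computing H_k = (kernel of ∂_k) / (image of ∂_{k+1}):

  H_0: rank C_0 − rank ∂_1 = 3 − 2 = 1, and the invariant factors of ∂_1 are all 1, so H_0 ≅ Z.
  H_1: rank ker ∂_1 − rank ∂_2 = (3 − 2) − 1 = 0, and the invariant factors of ∂_2 are all 1, so H_1 ≅ 0.
  H_2: rank ker ∂_2 − rank ∂_3 = (1 − 1) − 0 = 0, and there is no ∂_3, so H_2 ≅ 0.

As a check, the Euler characteristic is 3 − 3 + 1 = 1, which agrees with 1 − 0 + 0 = 1.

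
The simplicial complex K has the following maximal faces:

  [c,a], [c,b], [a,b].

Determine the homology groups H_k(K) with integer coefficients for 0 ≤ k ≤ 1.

We work with the vertex ordering a < b < c. The simplices of K, each written with vertices in increasing order, are:

  0-simplices (3): a, b, c
  1-simplices (3): ab, ac, bc

giving chain groups C_0 ≅ Z^3, C_1 ≅ Z^3.

∂_1: C_1 → C_0 maps an edge to its endpoints' difference, ∂[p,q] = q − p. For instance
  ∂bc = c − b.
The resulting 3×3 matrix has rank 2, and its Smith normal form has invariant factors (1,1).

From H_k ≅ ker(∂_k) / im(∂_{k+1}) we obtain:

  H_0: rank C_0 − rank ∂_1 = 3 − 2 = 1, and the invariant factors of ∂_1 are all 1, so H_0 ≅ Z.
  H_1: rank ker ∂_1 − rank ∂_2 = (3 − 2) − 0 = 1, and there is no ∂_2, so H_1 ≅ Z.

H_0 ≅ Z,  H_1 ≅ Z.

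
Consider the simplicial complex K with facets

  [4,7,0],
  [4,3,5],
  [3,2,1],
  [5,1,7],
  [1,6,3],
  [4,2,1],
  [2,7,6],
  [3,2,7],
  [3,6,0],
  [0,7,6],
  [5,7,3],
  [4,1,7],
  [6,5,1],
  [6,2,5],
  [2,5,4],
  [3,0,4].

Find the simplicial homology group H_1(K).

H_1 = Z^2.

Fix the vertex order 0 < 1 < 2 < 3 < 4 < 5 < 6 < 7 and write every simplex with vertices in increasing order. Then dim K = 2 and the simplices of K are:

  0-simplices (8): [0], [1], [2], [3], [4], [5], [6], [7]
  1-simplices (24): (24 of them)
  2-simplices (16): [0,3,4], [0,3,6], [0,4,7], [0,6,7], [1,2,3], [1,2,4], [1,3,6], [1,4,7], [1,5,6], [1,5,7], [2,3,7], [2,4,5], [2,5,6], [2,6,7], [3,4,5], [3,5,7]

Hence C_0 ≅ Z^8, C_1 ≅ Z^24, C_2 ≅ Z^16.

∂_1: C_1 → C_0 sends each edge [p,q] (with p < q) to q − p.
The 8×24 boundary matrix has rank 7 and Smith normal form diag(1,1,1,1,1,1,1).

The boundary map ∂_2: C_2 → C_1 acts by ∂[p,q,r] = [q,r] − [p,r] + [p,q]. For instance
  ∂[1,5,7] = [5,7] − [1,7] + [1,5],
  ∂[0,6,7] = [6,7] − [0,7] + [0,6].
As a 24×16 matrix over Z this has rank 15, with invariant factors (1,1,1,1,1,1,1,1,1,1,1,1,1,1,1).

Now H_k = ker ∂_k / im ∂_{k+1}, so:

  H_1: rank ker ∂_1 − rank ∂_2 = (24 − 7) − 15 = 2, and the invariant factors of ∂_2 are all 1, so H_1 = Z^2.

(K is a triangulation of the torus T^2.)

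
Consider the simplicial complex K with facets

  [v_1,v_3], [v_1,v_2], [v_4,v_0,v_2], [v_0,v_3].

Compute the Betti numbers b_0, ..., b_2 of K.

Order the vertices as v_0 < v_1 < v_2 < v_3 < v_4. Listing each simplex with vertices in this order, K has dimension 2 with simplices:

  0-simplices (5): [v_0], [v_1], [v_2], [v_3], [v_4]
  1-simplices (6): [v_0,v_2], [v_0,v_3], [v_0,v_4], [v_1,v_2], [v_1,v_3], [v_2,v_4]
  2-simplices (1): [v_0,v_2,v_4]

giving chain groups C_0 ≅ Z^5, C_1 ≅ Z^6, C_2 ≅ Z^1.

Boundary ∂_1: C_1 → C_0 maps an edge to its endpoints' difference, ∂[p,q] = q − p. For instance
  ∂[v_0,v_2] = [v_2] − [v_0].
The resulting 5×6 matrix has rank 4, and its Smith normal form has invariant factors (1,1,1,1).

Boundary ∂_2: C_2 → C_1 maps a triangle to the signed sum of its edges. For instance
  ∂[v_0,v_2,v_4] = [v_2,v_4] − [v_0,v_4] + [v_0,v_2].
As a 6×1 matrix over Z this has rank 1, with invariant factors (1).

Reading off H_k = ker ∂_k / im ∂_{k+1}:

  H_0: rank C_0 − rank ∂_1 = 5 − 4 = 1, and the invariant factors of ∂_1 are all 1, so H_0 ≅ Z.
  H_1: rank ker ∂_1 − rank ∂_2 = (6 − 4) − 1 = 1, and the invariant factors of ∂_2 are all 1, so H_1 ≅ Z.
  H_2: rank ker ∂_2 − rank ∂_3 = (1 − 1) − 0 = 0, and there is no ∂_3, so H_2 ≅ 0.

Hence the Betti numbers are b_0 = 1, b_1 = 1, b_2 = 0.

b_0 = 1, b_1 = 1, b_2 = 0.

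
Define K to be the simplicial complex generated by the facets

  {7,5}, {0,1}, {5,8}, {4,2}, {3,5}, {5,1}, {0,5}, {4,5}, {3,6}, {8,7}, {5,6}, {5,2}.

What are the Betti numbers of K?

b_0 = 1, b_1 = 4.

Take the total order 0 < 1 < 2 < 3 < 4 < 5 < 6 < 7 < 8 on the vertex set. Then K (dimension 1) consists of the simplices:

  0-simplices (9): [0], [1], [2], [3], [4], [5], [6], [7], [8]
  1-simplices (12): [0,1], [0,5], [1,5], [2,4], [2,5], [3,5], [3,6], [4,5], [5,6], [5,7], [5,8], [7,8]

so the chain groups are C_0 ≅ Z^9, C_1 ≅ Z^12.

The boundary map ∂_1: C_1 → C_0 is given by ∂[p,q] = [q] − [p].
The resulting 9×12 matrix has rank 8, and its Smith normal form has invariant factors (1,1,1,1,1,1,1,1).

Reading off H_k = ker ∂_k / im ∂_{k+1}:

  H_0: rank C_0 − rank ∂_1 = 9 − 8 = 1, and the invariant factors of ∂_1 are all 1, so H_0 ≅ Z.
  H_1: rank ker ∂_1 − rank ∂_2 = (12 − 8) − 0 = 4, and there is no ∂_2, so H_1 ≅ Z^4.

Hence the Betti numbers are b_0 = 1, b_1 = 4.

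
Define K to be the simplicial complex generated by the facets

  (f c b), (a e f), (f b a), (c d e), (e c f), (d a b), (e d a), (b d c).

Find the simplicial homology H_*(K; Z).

K has 6 vertices, 12 edges, 8 triangles.
rank ∂_0 = 0, rank ∂_1 = 5 ⇒ b_0 = 6 − 0 − 5 = 1; all invariant factors of ∂_1 are 1 so no torsion. So H_0 ≅ Z.
rank ∂_1 = 5, rank ∂_2 = 7 ⇒ b_1 = 12 − 5 − 7 = 0; all invariant factors of ∂_2 are 1 so no torsion. So H_1 ≅ 0.
rank ∂_2 = 7, rank ∂_3 = 0 ⇒ b_2 = 8 − 7 − 0 = 1. So H_2 ≅ Z.

H_0 = Z,  H_1 = 0,  H_2 = Z.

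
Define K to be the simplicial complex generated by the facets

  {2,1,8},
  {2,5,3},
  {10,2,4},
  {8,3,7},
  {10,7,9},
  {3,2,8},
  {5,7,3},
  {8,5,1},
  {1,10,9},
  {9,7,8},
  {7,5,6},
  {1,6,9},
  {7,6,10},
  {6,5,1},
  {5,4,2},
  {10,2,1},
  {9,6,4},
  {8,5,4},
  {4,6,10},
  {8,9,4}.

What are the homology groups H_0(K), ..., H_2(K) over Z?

Fix the vertex order 1 < 2 < 3 < 4 < 5 < 6 < 7 < 8 < 9 < 10 and write every simplex with vertices in increasing order. Then dim K = 2 and the simplices of K are:

  0-simplices (10): [1], [2], [3], [4], [5], [6], [7], [8], [9], [10]
  1-simplices (30): (30 of them)
  2-simplices (20): (20 of them)

Hence C_0 ≅ Z^10, C_1 ≅ Z^30, C_2 ≅ Z^20.

∂_1: C_1 → C_0 sends each edge [p,q] (with p < q) to q − p.
As a 10×30 matrix over Z this has rank 9, with invariant factors (1,1,1,1,1,1,1,1,1).

Boundary ∂_2: C_2 → C_1 maps a triangle to the signed sum of its edges. For instance
  ∂[4,5,8] = [5,8] − [4,8] + [4,5],
  ∂[1,5,6] = [5,6] − [1,6] + [1,5].
As a 30×20 matrix over Z this has rank 20, with invariant factors (1,1,1,1,1,1,1,1,1,1,1,1,1,1,1,1,1,1,1,2).

Computing H_k = (kernel of ∂_k) / (image of ∂_{k+1}):

  H_0: rank C_0 − rank ∂_1 = 10 − 9 = 1, and the invariant factors of ∂_1 are all 1, so H_0 ≅ Z.
  H_1: rank ker ∂_1 − rank ∂_2 = (30 − 9) − 20 = 1, and ∂_2 has invariant factor 2 > 1, so H_1 ≅ Z ⊕ Z/2.
  H_2: rank ker ∂_2 − rank ∂_3 = (20 − 20) − 0 = 0, and there is no ∂_3, so H_2 ≅ 0.

As a check, the Euler characteristic is 10 − 30 + 20 = 0, which agrees with 1 − 1 + 0 = 0.
(K is a triangulation of the Klein bottle.)

H_0 = Z,  H_1 = Z ⊕ Z/2,  H_2 = 0.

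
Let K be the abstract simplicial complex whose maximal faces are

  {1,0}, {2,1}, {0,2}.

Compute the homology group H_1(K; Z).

H_1 = Z.

Order the vertices as 0 < 1 < 2. Listing each simplex with vertices in this order, K has dimension 1 with simplices:

  0-simplices (3): [0], [1], [2]
  1-simplices (3): [0,1], [0,2], [1,2]

so the chain groups are C_0 ≅ Z^3, C_1 ≅ Z^3.

The boundary map ∂_1: C_1 → C_0 maps an edge to its endpoints' difference, ∂[p,q] = q − p.
This gives a 3×3 integer matrix of rank 2; reducing to Smith normal form yields diagonal entries (1,1).

From H_k ≅ ker(∂_k) / im(∂_{k+1}) we obtain:

  H_1: rank ker ∂_1 − rank ∂_2 = (3 − 2) − 0 = 1, and there is no ∂_2, so H_1 ≅ Z.

(K is a triangulation of the circle S^1.)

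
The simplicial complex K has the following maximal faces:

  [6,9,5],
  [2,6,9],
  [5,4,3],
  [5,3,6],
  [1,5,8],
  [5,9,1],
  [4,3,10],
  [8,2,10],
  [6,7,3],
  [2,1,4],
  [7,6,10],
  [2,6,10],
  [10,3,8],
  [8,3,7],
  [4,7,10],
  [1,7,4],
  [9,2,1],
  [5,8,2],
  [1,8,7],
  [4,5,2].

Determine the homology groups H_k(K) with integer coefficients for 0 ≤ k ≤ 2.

K has 10 vertices, 30 edges, 20 triangles.
rank ∂_0 = 0, rank ∂_1 = 9 ⇒ b_0 = 10 − 0 − 9 = 1; all invariant factors of ∂_1 are 1 so no torsion. So H_0 = Z.
rank ∂_1 = 9, rank ∂_2 = 20 ⇒ b_1 = 30 − 9 − 20 = 1; ∂_2 has invariant factor(s) [2] giving torsion. So H_1 = Z ⊕ Z/2Z.
rank ∂_2 = 20, rank ∂_3 = 0 ⇒ b_2 = 20 − 20 − 0 = 0. So H_2 = 0.

H_0 ≅ Z,  H_1 ≅ Z ⊕ Z/2Z,  H_2 = 0.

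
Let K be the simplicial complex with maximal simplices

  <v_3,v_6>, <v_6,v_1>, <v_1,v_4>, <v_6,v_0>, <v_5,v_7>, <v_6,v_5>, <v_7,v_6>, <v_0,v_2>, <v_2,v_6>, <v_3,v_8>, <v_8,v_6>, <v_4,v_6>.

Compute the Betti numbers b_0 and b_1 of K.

We work with the vertex ordering v_0 < v_1 < v_2 < v_3 < v_4 < v_5 < v_6 < v_7 < v_8. The simplices of K, each written with vertices in increasing order, are:

  0-simplices (9): [v_0], [v_1], [v_2], [v_3], [v_4], [v_5], [v_6], [v_7], [v_8]
  1-simplices (12): [v_0,v_2], [v_0,v_6], [v_1,v_4], [v_1,v_6], [v_2,v_6], [v_3,v_6], [v_3,v_8], [v_4,v_6], [v_5,v_6], [v_5,v_7], [v_6,v_7], [v_6,v_8]

Hence C_0 ≅ Z^9, C_1 ≅ Z^12.

The boundary map ∂_1: C_1 → C_0 sends each edge [p,q] (with p < q) to q − p. For instance
  ∂[v_0,v_6] = [v_6] − [v_0].
This gives a 9×12 integer matrix of rank 8; reducing to Smith normal form yields diagonal entries (1,1,1,1,1,1,1,1).

From H_k ≅ ker(∂_k) / im(∂_{k+1}) we obtain:

  H_0: rank C_0 − rank ∂_1 = 9 − 8 = 1, and the invariant factors of ∂_1 are all 1, so H_0 ≅ Z.
  H_1: rank ker ∂_1 − rank ∂_2 = (12 − 8) − 0 = 4, and there is no ∂_2, so H_1 ≅ Z^4.

Hence the Betti numbers are b_0 = 1, b_1 = 4.

b_0 = 1, b_1 = 4.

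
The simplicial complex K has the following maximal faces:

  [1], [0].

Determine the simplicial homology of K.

Order the vertices as 0 < 1. Listing each simplex with vertices in this order, K has dimension 0 with simplices:

  0-simplices (2): [0], [1]

Hence C_0 ≅ Z^2.

From H_k ≅ ker(∂_k) / im(∂_{k+1}) we obtain:

  H_0: rank C_0 − rank ∂_1 = 2 − 0 = 2, and there is no ∂_1, so H_0 = Z^2.

(K is a triangulation of a set of 2 points.)

H_0 = Z^2.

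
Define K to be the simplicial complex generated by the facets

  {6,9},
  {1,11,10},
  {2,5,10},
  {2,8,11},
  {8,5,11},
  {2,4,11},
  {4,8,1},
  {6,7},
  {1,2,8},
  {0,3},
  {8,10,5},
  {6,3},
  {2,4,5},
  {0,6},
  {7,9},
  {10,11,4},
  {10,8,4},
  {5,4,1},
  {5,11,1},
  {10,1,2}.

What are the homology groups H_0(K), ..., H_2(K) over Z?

Fix the vertex order 0 < 1 < 2 < 3 < 4 < 5 < 6 < 7 < 8 < 9 < 10 < 11 and write every simplex with vertices in increasing order. Then dim K = 2 and the simplices of K are:

  0-simplices (12): [0], [1], [2], [3], [4], [5], [6], [7], [8], [9], [10], [11]
  1-simplices (27): (27 of them)
  2-simplices (14): [1,2,8], [1,2,10], [1,4,5], [1,4,8], [1,5,11], [1,10,11], [2,4,5], [2,4,11], [2,5,10], [2,8,11], [4,8,10], [4,10,11], [5,8,10], [5,8,11]

giving chain groups C_0 ≅ Z^12, C_1 ≅ Z^27, C_2 ≅ Z^14.

The boundary map ∂_1: C_1 → C_0 sends each edge [p,q] (with p < q) to q − p. For instance
  ∂[5,10] = [10] − [5].
This gives a 12×27 integer matrix of rank 10; reducing to Smith normal form yields diagonal entries (1,1,1,1,1,1,1,1,1,1).

Boundary ∂_2: C_2 → C_1 maps a triangle to the signed sum of its edges. For instance
  ∂[2,5,10] = [5,10] − [2,10] + [2,5],
  ∂[2,8,11] = [8,11] − [2,11] + [2,8].
This gives a 27×14 integer matrix of rank 13; reducing to Smith normal form yields diagonal entries (1,1,1,1,1,1,1,1,1,1,1,1,1).

Reading off H_k = ker ∂_k / im ∂_{k+1}:

  H_0: rank C_0 − rank ∂_1 = 12 − 10 = 2, and the invariant factors of ∂_1 are all 1, so H_0 ≅ Z^2.
  H_1: rank ker ∂_1 − rank ∂_2 = (27 − 10) − 13 = 4, and the invariant factors of ∂_2 are all 1, so H_1 ≅ Z^4.
  H_2: rank ker ∂_2 − rank ∂_3 = (14 − 13) − 0 = 1, and there is no ∂_3, so H_2 ≅ Z.

As a check, the Euler characteristic is 12 − 27 + 14 = -1, which agrees with 2 − 4 + 1 = -1.
(K is a triangulation of the disjoint union of a wedge of 2 circles and the torus T^2.)

H_0 ≅ Z^2,  H_1 ≅ Z^4,  H_2 ≅ Z.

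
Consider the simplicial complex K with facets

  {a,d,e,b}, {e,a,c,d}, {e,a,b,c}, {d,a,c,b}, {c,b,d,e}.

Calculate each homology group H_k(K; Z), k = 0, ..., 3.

H_0 = Z,  H_1 = 0,  H_2 = 0,  H_3 = Z.

Fix the vertex order a < b < c < d < e and write every simplex with vertices in increasing order. Then dim K = 3 and the simplices of K are:

  0-simplices (5): a, b, c, d, e
  1-simplices (10): ab, ac, ad, ae, bc, bd, be, cd, ce, de
  2-simplices (10): abc, abd, abe, acd, ace, ade, bcd, bce, bde, cde
  3-simplices (5): abcd, abce, abde, acde, bcde

giving chain groups C_0 ≅ Z^5, C_1 ≅ Z^10, C_2 ≅ Z^10, C_3 ≅ Z^5.

∂_1: C_1 → C_0 is given by ∂[p,q] = [q] − [p].
As a 5×10 matrix over Z this has rank 4, with invariant factors (1,1,1,1).

The boundary map ∂_2: C_2 → C_1 acts by ∂[p,q,r] = [q,r] − [p,r] + [p,q]. For instance
  ∂ace = ce − ae + ac,
  ∂abd = bd − ad + ab.
The resulting 10×10 matrix has rank 6, and its Smith normal form has invariant factors (1,1,1,1,1,1).

∂_3: C_3 → C_2 sends each 3-simplex σ to the alternating sum Σ_i (−1)^i (σ with its i-th vertex removed). For instance
  ∂acde = cde − ade + ace − acd,
  ∂abce = bce − ace + abe − abc.
As a 10×5 matrix over Z this has rank 4, with invariant factors (1,1,1,1).

Reading off H_k = ker ∂_k / im ∂_{k+1}:

  H_0: rank C_0 − rank ∂_1 = 5 − 4 = 1, and the invariant factors of ∂_1 are all 1, so H_0 ≅ Z.
  H_1: rank ker ∂_1 − rank ∂_2 = (10 − 4) − 6 = 0, and the invariant factors of ∂_2 are all 1, so H_1 ≅ 0.
  H_2: rank ker ∂_2 − rank ∂_3 = (10 − 6) − 4 = 0, and the invariant factors of ∂_3 are all 1, so H_2 ≅ 0.
  H_3: rank ker ∂_3 − rank ∂_4 = (5 − 4) − 0 = 1, and there is no ∂_4, so H_3 ≅ Z.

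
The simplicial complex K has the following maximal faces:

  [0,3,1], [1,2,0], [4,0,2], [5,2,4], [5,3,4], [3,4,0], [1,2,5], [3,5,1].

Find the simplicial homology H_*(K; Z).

Order the vertices as 0 < 1 < 2 < 3 < 4 < 5. Listing each simplex with vertices in this order, K has dimension 2 with simplices:

  0-simplices (6): [0], [1], [2], [3], [4], [5]
  1-simplices (12): [0,1], [0,2], [0,3], [0,4], [1,2], [1,3], [1,5], [2,4], [2,5], [3,4], [3,5], [4,5]
  2-simplices (8): [0,1,2], [0,1,3], [0,2,4], [0,3,4], [1,2,5], [1,3,5], [2,4,5], [3,4,5]

so the chain groups are C_0 ≅ Z^6, C_1 ≅ Z^12, C_2 ≅ Z^8.

∂_1: C_1 → C_0 sends each edge [p,q] (with p < q) to q − p. For instance
  ∂[0,2] = [2] − [0].
This gives a 6×12 integer matrix of rank 5; reducing to Smith normal form yields diagonal entries (1,1,1,1,1).

Boundary ∂_2: C_2 → C_1 sends each 2-simplex [p,q,r] to [q,r] − [p,r] + [p,q]. For instance
  ∂[2,4,5] = [4,5] − [2,5] + [2,4],
  ∂[0,1,2] = [1,2] − [0,2] + [0,1].
The resulting 12×8 matrix has rank 7, and its Smith normal form has invariant factors (1,1,1,1,1,1,1).

Computing H_k = (kernel of ∂_k) / (image of ∂_{k+1}):

  H_0: rank C_0 − rank ∂_1 = 6 − 5 = 1, and the invariant factors of ∂_1 are all 1, so H_0 = Z.
  H_1: rank ker ∂_1 − rank ∂_2 = (12 − 5) − 7 = 0, and the invariant factors of ∂_2 are all 1, so H_1 = 0.
  H_2: rank ker ∂_2 − rank ∂_3 = (8 − 7) − 0 = 1, and there is no ∂_3, so H_2 = Z.

H_0 ≅ Z,  H_1 = 0,  H_2 ≅ Z.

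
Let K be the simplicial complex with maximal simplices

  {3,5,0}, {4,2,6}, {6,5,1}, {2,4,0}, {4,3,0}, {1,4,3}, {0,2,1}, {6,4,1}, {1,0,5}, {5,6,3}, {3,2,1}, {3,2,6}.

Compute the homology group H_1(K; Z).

H_1 = Z_2.

Order the vertices as 0 < 1 < 2 < 3 < 4 < 5 < 6. Listing each simplex with vertices in this order, K has dimension 2 with simplices:

  0-simplices (7): [0], [1], [2], [3], [4], [5], [6]
  1-simplices (18): [0,1], [0,2], [0,3], [0,4], [0,5], [1,2], [1,3], [1,4], [1,5], [1,6], [2,3], [2,4], [2,6], [3,4], [3,5], [3,6], [4,6], [5,6]
  2-simplices (12): [0,1,2], [0,1,5], [0,2,4], [0,3,4], [0,3,5], [1,2,3], [1,3,4], [1,4,6], [1,5,6], [2,3,6], [2,4,6], [3,5,6]

Hence C_0 ≅ Z^7, C_1 ≅ Z^18, C_2 ≅ Z^12.

∂_1: C_1 → C_0 is given by ∂[p,q] = [q] − [p].
This gives a 7×18 integer matrix of rank 6; reducing to Smith normal form yields diagonal entries (1,1,1,1,1,1).

Boundary ∂_2: C_2 → C_1 maps a triangle to the signed sum of its edges. For instance
  ∂[0,3,5] = [3,5] − [0,5] + [0,3],
  ∂[0,1,2] = [1,2] − [0,2] + [0,1].
This gives a 18×12 integer matrix of rank 12; reducing to Smith normal form yields diagonal entries (1,1,1,1,1,1,1,1,1,1,1,2).

Reading off H_k = ker ∂_k / im ∂_{k+1}:

  H_1: rank ker ∂_1 − rank ∂_2 = (18 − 6) − 12 = 0, and ∂_2 has invariant factor 2 > 1, so H_1 = Z_2.

(K is a triangulation of the real projective plane RP^2.)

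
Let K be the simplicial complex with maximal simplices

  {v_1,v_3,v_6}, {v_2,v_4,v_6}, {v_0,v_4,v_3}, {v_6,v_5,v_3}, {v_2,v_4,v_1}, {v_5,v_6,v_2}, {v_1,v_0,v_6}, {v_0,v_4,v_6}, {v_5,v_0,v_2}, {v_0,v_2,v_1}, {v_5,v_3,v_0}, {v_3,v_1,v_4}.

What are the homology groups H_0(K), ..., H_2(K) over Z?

H_0 = Z,  H_1 = Z/2Z,  H_2 = 0.

We work with the vertex ordering v_0 < v_1 < v_2 < v_3 < v_4 < v_5 < v_6. The simplices of K, each written with vertices in increasing order, are:

  0-simplices (7): [v_0], [v_1], [v_2], [v_3], [v_4], [v_5], [v_6]
  1-simplices (18): (18 of them)
  2-simplices (12): (12 of them)

Hence C_0 ≅ Z^7, C_1 ≅ Z^18, C_2 ≅ Z^12.

The boundary map ∂_1: C_1 → C_0 sends each edge [p,q] (with p < q) to q − p. For instance
  ∂[v_5,v_6] = [v_6] − [v_5].
This gives a 7×18 integer matrix of rank 6; reducing to Smith normal form yields diagonal entries (1,1,1,1,1,1).

∂_2: C_2 → C_1 acts by ∂[p,q,r] = [q,r] − [p,r] + [p,q]. For instance
  ∂[v_0,v_1,v_6] = [v_1,v_6] − [v_0,v_6] + [v_0,v_1],
  ∂[v_3,v_5,v_6] = [v_5,v_6] − [v_3,v_6] + [v_3,v_5].
The 18×12 boundary matrix has rank 12 and Smith normal form diag(1,1,1,1,1,1,1,1,1,1,1,2).

Now H_k = ker ∂_k / im ∂_{k+1}, so:

  H_0: rank C_0 − rank ∂_1 = 7 − 6 = 1, and the invariant factors of ∂_1 are all 1, so H_0 = Z.
  H_1: rank ker ∂_1 − rank ∂_2 = (18 − 6) − 12 = 0, and ∂_2 has invariant factor 2 > 1, so H_1 = Z/2Z.
  H_2: rank ker ∂_2 − rank ∂_3 = (12 − 12) − 0 = 0, and there is no ∂_3, so H_2 = 0.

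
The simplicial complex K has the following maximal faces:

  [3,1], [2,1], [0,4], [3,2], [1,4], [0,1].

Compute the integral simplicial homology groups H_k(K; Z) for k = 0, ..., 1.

H_0 ≅ Z,  H_1 ≅ Z^2.

Order the vertices as 0 < 1 < 2 < 3 < 4. Listing each simplex with vertices in this order, K has dimension 1 with simplices:

  0-simplices (5): [0], [1], [2], [3], [4]
  1-simplices (6): [0,1], [0,4], [1,2], [1,3], [1,4], [2,3]

Hence C_0 ≅ Z^5, C_1 ≅ Z^6.

Boundary ∂_1: C_1 → C_0 is given by ∂[p,q] = [q] − [p].
The resulting 5×6 matrix has rank 4, and its Smith normal form has invariant factors (1,1,1,1).

From H_k ≅ ker(∂_k) / im(∂_{k+1}) we obtain:

  H_0: rank C_0 − rank ∂_1 = 5 − 4 = 1, and the invariant factors of ∂_1 are all 1, so H_0 = Z.
  H_1: rank ker ∂_1 − rank ∂_2 = (6 − 4) − 0 = 2, and there is no ∂_2, so H_1 = Z^2.

As a check, the Euler characteristic is 5 − 6 = -1, which agrees with 1 − 2 = -1.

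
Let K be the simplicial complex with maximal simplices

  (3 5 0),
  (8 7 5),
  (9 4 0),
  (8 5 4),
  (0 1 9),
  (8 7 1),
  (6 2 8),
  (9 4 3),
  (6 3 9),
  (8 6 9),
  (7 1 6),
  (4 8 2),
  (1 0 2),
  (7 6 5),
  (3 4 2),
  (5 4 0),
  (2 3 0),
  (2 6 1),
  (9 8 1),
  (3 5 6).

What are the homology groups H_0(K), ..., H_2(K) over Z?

K has 10 vertices, 30 edges, 20 triangles.
rank ∂_0 = 0, rank ∂_1 = 9 ⇒ b_0 = 10 − 0 − 9 = 1; all invariant factors of ∂_1 are 1 so no torsion. So H_0 ≅ Z.
rank ∂_1 = 9, rank ∂_2 = 20 ⇒ b_1 = 30 − 9 − 20 = 1; ∂_2 has invariant factor(s) [2] giving torsion. So H_1 ≅ Z ⊕ Z/2Z.
rank ∂_2 = 20, rank ∂_3 = 0 ⇒ b_2 = 20 − 20 − 0 = 0. So H_2 ≅ 0.

H_0 = Z,  H_1 = Z ⊕ Z/2Z,  H_2 = 0.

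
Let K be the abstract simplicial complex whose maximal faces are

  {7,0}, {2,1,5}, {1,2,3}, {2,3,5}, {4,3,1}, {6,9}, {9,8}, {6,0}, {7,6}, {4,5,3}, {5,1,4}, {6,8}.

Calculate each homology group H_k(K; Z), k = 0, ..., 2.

H_0 = Z^2,  H_1 = Z^2,  H_2 = Z.

Take the total order 0 < 1 < 2 < 3 < 4 < 5 < 6 < 7 < 8 < 9 on the vertex set. Then K (dimension 2) consists of the simplices:

  0-simplices (10): [0], [1], [2], [3], [4], [5], [6], [7], [8], [9]
  1-simplices (15): [0,6], [0,7], [1,2], [1,3], [1,4], [1,5], [2,3], [2,5], [3,4], [3,5], [4,5], [6,7], [6,8], [6,9], [8,9]
  2-simplices (6): [1,2,3], [1,2,5], [1,3,4], [1,4,5], [2,3,5], [3,4,5]

giving chain groups C_0 ≅ Z^10, C_1 ≅ Z^15, C_2 ≅ Z^6.

∂_1: C_1 → C_0 is given by ∂[p,q] = [q] − [p].
As a 10×15 matrix over Z this has rank 8, with invariant factors (1,1,1,1,1,1,1,1).

Boundary ∂_2: C_2 → C_1 maps a triangle to the signed sum of its edges. For instance
  ∂[1,2,3] = [2,3] − [1,3] + [1,2],
  ∂[2,3,5] = [3,5] − [2,5] + [2,3].
This gives a 15×6 integer matrix of rank 5; reducing to Smith normal form yields diagonal entries (1,1,1,1,1).

From H_k ≅ ker(∂_k) / im(∂_{k+1}) we obtain:

  H_0: rank C_0 − rank ∂_1 = 10 − 8 = 2, and the invariant factors of ∂_1 are all 1, so H_0 ≅ Z^2.
  H_1: rank ker ∂_1 − rank ∂_2 = (15 − 8) − 5 = 2, and the invariant factors of ∂_2 are all 1, so H_1 ≅ Z^2.
  H_2: rank ker ∂_2 − rank ∂_3 = (6 − 5) − 0 = 1, and there is no ∂_3, so H_2 ≅ Z.

As a check, the Euler characteristic is 10 − 15 + 6 = 1, which agrees with 2 − 2 + 1 = 1.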